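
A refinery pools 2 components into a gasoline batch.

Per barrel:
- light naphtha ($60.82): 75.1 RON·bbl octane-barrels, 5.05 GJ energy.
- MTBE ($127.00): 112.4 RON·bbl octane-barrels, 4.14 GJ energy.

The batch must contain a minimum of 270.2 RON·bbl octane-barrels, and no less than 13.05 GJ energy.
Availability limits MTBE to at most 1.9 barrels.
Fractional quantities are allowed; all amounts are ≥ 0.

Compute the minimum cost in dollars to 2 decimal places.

Let x1 = barrels of light naphtha, x2 = barrels of MTBE.
Minimise 60.82x1 + 127x2 subject to:
  75.1x1 + 112.4x2 ≥ 270.2   (octane-barrels)
  5.05x1 + 4.14x2 ≥ 13.05   (energy)
  x2 ≤ 1.9
  x1, x2 ≥ 0.
At the optimum only light naphtha is positive (MTBE = 0). The octane-barrels requirement is met with equality.
So light naphtha = 3.5979 barrels.
Total cost: 60.82·3.5979 = 218.8243.

$218.82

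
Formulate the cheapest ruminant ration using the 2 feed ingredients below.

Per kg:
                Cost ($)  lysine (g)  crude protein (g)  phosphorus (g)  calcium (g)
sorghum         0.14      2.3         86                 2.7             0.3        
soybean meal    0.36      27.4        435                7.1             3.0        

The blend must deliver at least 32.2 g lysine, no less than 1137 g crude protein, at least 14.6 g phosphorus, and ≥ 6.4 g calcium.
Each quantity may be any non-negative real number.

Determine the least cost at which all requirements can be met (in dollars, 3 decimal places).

Let x1 = kg of sorghum, x2 = kg of soybean meal.
min 0.14x1 + 0.36x2 with:
  2.3x1 + 27.4x2 ≥ 32.2   (lysine)
  86x1 + 435x2 ≥ 1137   (crude protein)
  2.7x1 + 7.1x2 ≥ 14.6   (phosphorus)
  0.3x1 + 3x2 ≥ 6.4   (calcium)
  x1, x2 ≥ 0.
The cheapest feasible vertex uses only soybean meal; sorghum is not used. The crude protein requirement is met with equality.
So soybean meal = 2.614 kg.
Cost = 0.36·2.614 = 0.94104.

$0.941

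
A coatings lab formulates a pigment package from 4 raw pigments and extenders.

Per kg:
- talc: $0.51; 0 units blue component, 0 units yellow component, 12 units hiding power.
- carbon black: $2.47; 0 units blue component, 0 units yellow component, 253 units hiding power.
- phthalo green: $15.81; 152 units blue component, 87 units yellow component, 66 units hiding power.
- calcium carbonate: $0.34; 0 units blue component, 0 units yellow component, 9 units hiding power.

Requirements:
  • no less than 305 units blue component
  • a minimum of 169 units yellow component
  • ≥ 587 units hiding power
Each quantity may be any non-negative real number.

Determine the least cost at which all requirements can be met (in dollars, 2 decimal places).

Treat it as an LP. Let x1 = kg of talc, x2 = kg of carbon black, x3 = kg of phthalo green, x4 = kg of calcium carbonate.
Minimize 0.51x1 + 2.47x2 + 15.81x3 + 0.34x4 s.t.:
  152x3 ≥ 305   (blue component)
  87x3 ≥ 169   (yellow component)
  12x1 + 253x2 + 66x3 + 9x4 ≥ 587   (hiding power)
  x1, x2, x3, x4 ≥ 0.
The minimum-cost mix takes nothing from talc, calcium carbonate — only carbon black, phthalo green. There the blue component and hiding power constraints are tight.
So carbon black = 1.7967 kg, phthalo green = 2.0066 kg.
Objective = 2.47·1.7967 + 15.81·2.0066 = 36.1622.

$36.16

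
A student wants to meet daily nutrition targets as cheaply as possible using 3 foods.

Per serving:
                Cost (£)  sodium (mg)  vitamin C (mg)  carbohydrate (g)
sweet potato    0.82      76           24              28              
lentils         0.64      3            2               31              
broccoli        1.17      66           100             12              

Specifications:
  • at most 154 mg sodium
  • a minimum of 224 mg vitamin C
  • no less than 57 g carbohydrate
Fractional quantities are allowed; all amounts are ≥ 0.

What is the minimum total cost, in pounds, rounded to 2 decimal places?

£3.22

Treat it as an LP. Let x1 = servings of sweet potato, x2 = servings of lentils, x3 = servings of broccoli.
Minimize 0.82x1 + 0.64x2 + 1.17x3 subject to:
  76x1 + 3x2 + 66x3 ≤ 154   (sodium)
  24x1 + 2x2 + 100x3 ≥ 224   (vitamin C)
  28x1 + 31x2 + 12x3 ≥ 57   (carbohydrate)
  x1, x2, x3 ≥ 0.
The cheapest feasible vertex uses only lentils, broccoli; sweet potato is not used. There the vitamin C and carbohydrate constraints are tight.
Solving gives x2 = 0.9792, x3 = 2.22.
Total cost: 0.64·0.9792 + 1.17·2.22 = 3.2241.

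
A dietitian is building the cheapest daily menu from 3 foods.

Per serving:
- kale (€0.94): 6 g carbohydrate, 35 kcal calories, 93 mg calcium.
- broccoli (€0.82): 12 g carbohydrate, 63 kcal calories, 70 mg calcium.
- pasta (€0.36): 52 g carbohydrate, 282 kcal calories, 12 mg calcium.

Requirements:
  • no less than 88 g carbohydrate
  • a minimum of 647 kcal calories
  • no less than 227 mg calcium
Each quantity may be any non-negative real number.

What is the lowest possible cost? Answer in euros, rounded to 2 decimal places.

Treat it as an LP. Let x1 = servings of kale, x2 = servings of broccoli, x3 = servings of pasta.
Minimise 0.94x1 + 0.82x2 + 0.36x3 s.t.:
  6x1 + 12x2 + 52x3 ≥ 88   (carbohydrate)
  35x1 + 63x2 + 282x3 ≥ 647   (calories)
  93x1 + 70x2 + 12x3 ≥ 227   (calcium)
  x1, x2, x3 ≥ 0.
The optimal basis is {kale, pasta}; broccoli drops out. Binding constraints: calories and calcium.
Solving gives x1 = 2.18, x3 = 2.024.
Objective = 0.94·2.18 + 0.36·2.024 = 2.7778.

€2.78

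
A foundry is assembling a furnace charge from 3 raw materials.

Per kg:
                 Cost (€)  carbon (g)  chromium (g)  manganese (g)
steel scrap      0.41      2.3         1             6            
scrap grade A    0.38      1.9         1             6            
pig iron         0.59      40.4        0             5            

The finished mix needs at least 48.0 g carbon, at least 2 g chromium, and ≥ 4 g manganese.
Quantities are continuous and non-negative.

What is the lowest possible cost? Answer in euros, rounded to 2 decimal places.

Let x1 = kg of steel scrap, x2 = kg of scrap grade A, x3 = kg of pig iron.
min 0.41x1 + 0.38x2 + 0.59x3 subject to:
  2.3x1 + 1.9x2 + 40.4x3 ≥ 48   (carbon)
  1x1 + 1x2 ≥ 2   (chromium)
  6x1 + 6x2 + 5x3 ≥ 4   (manganese)
  x1, x2, x3 ≥ 0.
At the optimum only scrap grade A, pig iron are positive (steel scrap = 0). Binding constraints: carbon and chromium.
So scrap grade A = 2 kg, pig iron = 1.094 kg.
Cost = 0.38·2 + 0.59·1.094 = 1.4055.

€1.41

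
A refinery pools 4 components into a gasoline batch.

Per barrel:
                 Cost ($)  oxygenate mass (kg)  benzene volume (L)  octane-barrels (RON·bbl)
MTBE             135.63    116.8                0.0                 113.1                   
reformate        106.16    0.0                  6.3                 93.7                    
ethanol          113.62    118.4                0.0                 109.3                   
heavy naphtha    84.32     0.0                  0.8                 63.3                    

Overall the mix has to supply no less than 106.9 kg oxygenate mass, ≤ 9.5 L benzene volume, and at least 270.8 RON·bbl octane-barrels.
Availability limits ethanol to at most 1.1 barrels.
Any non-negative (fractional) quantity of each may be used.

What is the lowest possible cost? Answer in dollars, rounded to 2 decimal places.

$296.19

Let x1 = barrels of MTBE, x2 = barrels of reformate, x3 = barrels of ethanol, x4 = barrels of heavy naphtha.
Minimize 135.63x1 + 106.16x2 + 113.62x3 + 84.32x4 subject to:
  116.8x1 + 118.4x3 ≥ 106.9   (oxygenate mass)
  6.3x2 + 0.8x4 ≤ 9.5   (benzene volume)
  113.1x1 + 93.7x2 + 109.3x3 + 63.3x4 ≥ 270.8   (octane-barrels)
  x3 ≤ 1.1
  x1, x2, x3, x4 ≥ 0.
The optimal basis is {MTBE, reformate, ethanol}; heavy naphtha drops out. Binding constraints: benzene volume, octane-barrels, the ethanol cap.
That vertex is x1 = 0.082019, x2 = 1.50794, x3 = 1.1.
Hence cost = 135.63·0.082019 + 106.16·1.50794 + 113.62·1.1 = $296.1891.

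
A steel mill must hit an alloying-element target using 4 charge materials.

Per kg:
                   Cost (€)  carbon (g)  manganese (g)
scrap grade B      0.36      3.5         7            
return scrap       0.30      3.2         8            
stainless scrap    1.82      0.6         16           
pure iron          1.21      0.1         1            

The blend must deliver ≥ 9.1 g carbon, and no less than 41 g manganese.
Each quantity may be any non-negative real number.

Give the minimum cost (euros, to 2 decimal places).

Let x1 = kg of scrap grade B, x2 = kg of return scrap, x3 = kg of stainless scrap, x4 = kg of pure iron.
min 0.36x1 + 0.3x2 + 1.82x3 + 1.21x4 with:
  3.5x1 + 3.2x2 + 0.6x3 + 0.1x4 ≥ 9.1   (carbon)
  7x1 + 8x2 + 16x3 + 1x4 ≥ 41   (manganese)
  x1, x2, x3, x4 ≥ 0.
At the optimum only return scrap is positive (scrap grade B, stainless scrap, pure iron = 0). There the manganese constraint is tight.
That vertex is x2 = 5.125.
Cost = 0.3·5.125 = 1.5375.

€1.54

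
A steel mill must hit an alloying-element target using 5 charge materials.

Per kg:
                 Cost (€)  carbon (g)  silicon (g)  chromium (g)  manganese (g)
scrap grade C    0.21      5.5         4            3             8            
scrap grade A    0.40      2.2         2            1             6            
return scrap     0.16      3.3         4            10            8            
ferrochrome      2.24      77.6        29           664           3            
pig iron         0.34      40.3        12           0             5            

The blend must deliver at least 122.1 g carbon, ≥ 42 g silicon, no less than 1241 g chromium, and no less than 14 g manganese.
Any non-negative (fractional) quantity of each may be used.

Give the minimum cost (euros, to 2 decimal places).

Let x1 = kg of scrap grade C, x2 = kg of scrap grade A, x3 = kg of return scrap, x4 = kg of ferrochrome, x5 = kg of pig iron.
Minimize 0.21x1 + 0.4x2 + 0.16x3 + 2.24x4 + 0.34x5 subject to:
  5.5x1 + 2.2x2 + 3.3x3 + 77.6x4 + 40.3x5 ≥ 122.1   (carbon)
  4x1 + 2x2 + 4x3 + 29x4 + 12x5 ≥ 42   (silicon)
  3x1 + 1x2 + 10x3 + 664x4 ≥ 1241   (chromium)
  8x1 + 6x2 + 8x3 + 3x4 + 5x5 ≥ 14   (manganese)
  x1, x2, x3, x4, x5 ≥ 0.
At the optimum only return scrap, ferrochrome are positive (scrap grade C, scrap grade A, pig iron = 0). Binding constraints: chromium and manganese.
So return scrap = 1.055 kg, ferrochrome = 1.853 kg.
Cost = 0.16·1.055 + 2.24·1.853 = 4.3195.

€4.32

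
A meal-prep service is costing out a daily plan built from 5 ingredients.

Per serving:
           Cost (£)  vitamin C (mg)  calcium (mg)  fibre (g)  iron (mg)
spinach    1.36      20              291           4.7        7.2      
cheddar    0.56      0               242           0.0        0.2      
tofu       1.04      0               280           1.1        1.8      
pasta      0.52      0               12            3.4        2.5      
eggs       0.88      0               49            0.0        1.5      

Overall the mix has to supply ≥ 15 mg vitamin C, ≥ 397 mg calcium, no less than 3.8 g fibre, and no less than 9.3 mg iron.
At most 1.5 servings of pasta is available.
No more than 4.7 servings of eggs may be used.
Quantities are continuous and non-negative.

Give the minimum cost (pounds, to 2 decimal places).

£1.80

Let x1 = servings of spinach, x2 = servings of cheddar, x3 = servings of tofu, x4 = servings of pasta, x5 = servings of eggs.
Minimise 1.36x1 + 0.56x2 + 1.04x3 + 0.52x4 + 0.88x5 s.t.:
  20x1 ≥ 15   (vitamin C)
  291x1 + 242x2 + 280x3 + 12x4 + 49x5 ≥ 397   (calcium)
  4.7x1 + 1.1x3 + 3.4x4 ≥ 3.8   (fibre)
  7.2x1 + 0.2x2 + 1.8x3 + 2.5x4 + 1.5x5 ≥ 9.3   (iron)
  x4 ≤ 1.5
  x5 ≤ 4.7
  x1, x2, x3, x4, x5 ≥ 0.
At the optimum only spinach, cheddar are positive (tofu, pasta, eggs = 0). The calcium and iron requirements are met with equality.
That vertex is x1 = 1.289, x2 = 0.09031.
Objective = 1.36·1.289 + 0.56·0.09031 = 1.8036.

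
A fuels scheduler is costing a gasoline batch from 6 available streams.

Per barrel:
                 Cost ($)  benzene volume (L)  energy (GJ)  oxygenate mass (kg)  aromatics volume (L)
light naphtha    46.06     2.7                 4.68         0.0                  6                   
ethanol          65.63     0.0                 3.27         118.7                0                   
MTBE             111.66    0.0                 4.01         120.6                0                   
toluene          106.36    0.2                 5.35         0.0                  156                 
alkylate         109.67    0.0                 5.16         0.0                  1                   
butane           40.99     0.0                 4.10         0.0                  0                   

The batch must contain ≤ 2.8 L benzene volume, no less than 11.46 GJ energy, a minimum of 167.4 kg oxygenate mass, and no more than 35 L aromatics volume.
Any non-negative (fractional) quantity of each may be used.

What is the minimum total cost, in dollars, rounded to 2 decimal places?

Let x1 = barrels of light naphtha, x2 = barrels of ethanol, x3 = barrels of MTBE, x4 = barrels of toluene, x5 = barrels of alkylate, x6 = barrels of butane.
Minimise 46.06x1 + 65.63x2 + 111.66x3 + 106.36x4 + 109.67x5 + 40.99x6 with:
  2.7x1 + 0.2x4 ≤ 2.8   (benzene volume)
  4.68x1 + 3.27x2 + 4.01x3 + 5.35x4 + 5.16x5 + 4.1x6 ≥ 11.46   (energy)
  118.7x2 + 120.6x3 ≥ 167.4   (oxygenate mass)
  6x1 + 156x4 + 1x5 ≤ 35   (aromatics volume)
  x1, x2, x3, x4, x5, x6 ≥ 0.
The minimum-cost mix takes nothing from MTBE, toluene, alkylate — only light naphtha, ethanol, butane. Binding constraints: benzene volume, energy, oxygenate mass.
That vertex is x1 = 1.037, x2 = 1.4103, x6 = 0.4866.
Cost = 46.06·1.037 + 65.63·1.4103 + 40.99·0.4866 = 160.2679.

$160.27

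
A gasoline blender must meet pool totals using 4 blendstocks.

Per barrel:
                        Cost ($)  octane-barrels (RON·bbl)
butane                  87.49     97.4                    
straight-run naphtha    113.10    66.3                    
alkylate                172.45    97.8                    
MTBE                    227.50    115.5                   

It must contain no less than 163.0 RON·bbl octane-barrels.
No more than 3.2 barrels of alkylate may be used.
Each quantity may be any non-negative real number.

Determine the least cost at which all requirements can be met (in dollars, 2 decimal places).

$146.42

Let x1 = barrels of butane, x2 = barrels of straight-run naphtha, x3 = barrels of alkylate, x4 = barrels of MTBE.
min 87.49x1 + 113.1x2 + 172.45x3 + 227.5x4 with:
  97.4x1 + 66.3x2 + 97.8x3 + 115.5x4 ≥ 163   (octane-barrels)
  x3 ≤ 3.2
  x1, x2, x3, x4 ≥ 0.
The minimum-cost mix takes nothing from straight-run naphtha, alkylate, MTBE — only butane. The octane-barrels requirement is met with equality.
Optimal quantities: butane = 1.67351 barrels.
Total cost: 87.49·1.67351 = 146.4154.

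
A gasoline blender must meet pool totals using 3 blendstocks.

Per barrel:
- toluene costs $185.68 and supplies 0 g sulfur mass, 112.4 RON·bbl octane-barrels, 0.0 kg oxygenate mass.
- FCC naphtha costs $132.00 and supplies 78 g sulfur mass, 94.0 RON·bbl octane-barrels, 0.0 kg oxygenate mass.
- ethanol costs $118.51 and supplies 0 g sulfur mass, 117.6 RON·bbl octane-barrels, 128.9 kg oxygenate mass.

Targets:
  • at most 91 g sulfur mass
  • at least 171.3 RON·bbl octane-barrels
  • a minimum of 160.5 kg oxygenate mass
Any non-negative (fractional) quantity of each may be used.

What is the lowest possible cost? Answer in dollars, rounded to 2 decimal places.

$172.63

Let x1 = barrels of toluene, x2 = barrels of FCC naphtha, x3 = barrels of ethanol.
Minimise 185.68x1 + 132x2 + 118.51x3 with:
  78x2 ≤ 91   (sulfur mass)
  112.4x1 + 94x2 + 117.6x3 ≥ 171.3   (octane-barrels)
  128.9x3 ≥ 160.5   (oxygenate mass)
  x1, x2, x3 ≥ 0.
The minimum-cost mix takes nothing from toluene, FCC naphtha — only ethanol. There the octane-barrels constraint is tight.
Solving gives x3 = 1.45663.
Cost = 118.51·1.45663 = 172.6252.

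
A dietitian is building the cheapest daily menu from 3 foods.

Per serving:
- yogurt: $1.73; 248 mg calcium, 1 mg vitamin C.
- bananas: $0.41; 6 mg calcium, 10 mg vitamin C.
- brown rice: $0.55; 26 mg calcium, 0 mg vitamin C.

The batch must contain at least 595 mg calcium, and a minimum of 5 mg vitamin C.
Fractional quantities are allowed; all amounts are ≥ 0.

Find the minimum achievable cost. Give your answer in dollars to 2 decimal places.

Let x1 = servings of yogurt, x2 = servings of bananas, x3 = servings of brown rice.
Minimise 1.73x1 + 0.41x2 + 0.55x3 with:
  248x1 + 6x2 + 26x3 ≥ 595   (calcium)
  1x1 + 10x2 ≥ 5   (vitamin C)
  x1, x2, x3 ≥ 0.
The optimal basis is {yogurt, bananas}; brown rice drops out. There the calcium and vitamin C constraints are tight.
Solving gives x1 = 2.393, x2 = 0.2607.
Cost = 1.73·2.393 + 0.41·0.2607 = 4.2468.

$4.25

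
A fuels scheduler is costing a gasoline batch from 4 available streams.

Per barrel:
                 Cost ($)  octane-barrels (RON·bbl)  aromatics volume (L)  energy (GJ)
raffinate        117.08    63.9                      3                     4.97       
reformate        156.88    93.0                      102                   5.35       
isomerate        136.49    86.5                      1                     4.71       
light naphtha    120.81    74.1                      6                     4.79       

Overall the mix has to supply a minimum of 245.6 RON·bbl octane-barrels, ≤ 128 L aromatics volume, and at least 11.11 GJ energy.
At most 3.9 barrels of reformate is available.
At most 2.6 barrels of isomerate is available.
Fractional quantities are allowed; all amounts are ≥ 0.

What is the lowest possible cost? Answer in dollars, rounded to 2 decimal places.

Treat it as an LP. Let x1 = barrels of raffinate, x2 = barrels of reformate, x3 = barrels of isomerate, x4 = barrels of light naphtha.
min 117.08x1 + 156.88x2 + 136.49x3 + 120.81x4 with:
  63.9x1 + 93x2 + 86.5x3 + 74.1x4 ≥ 245.6   (octane-barrels)
  3x1 + 102x2 + 1x3 + 6x4 ≤ 128   (aromatics volume)
  4.97x1 + 5.35x2 + 4.71x3 + 4.79x4 ≥ 11.11   (energy)
  x2 ≤ 3.9
  x3 ≤ 2.6
  x1, x2, x3, x4 ≥ 0.
The optimal basis is {isomerate, light naphtha}; raffinate, reformate drop out. Binding constraints: octane-barrels and the isomerate cap.
Optimal quantities: isomerate = 2.6 barrels, light naphtha = 0.27935 barrels.
Cost = 136.49·2.6 + 120.81·0.27935 = 388.6223.

$388.62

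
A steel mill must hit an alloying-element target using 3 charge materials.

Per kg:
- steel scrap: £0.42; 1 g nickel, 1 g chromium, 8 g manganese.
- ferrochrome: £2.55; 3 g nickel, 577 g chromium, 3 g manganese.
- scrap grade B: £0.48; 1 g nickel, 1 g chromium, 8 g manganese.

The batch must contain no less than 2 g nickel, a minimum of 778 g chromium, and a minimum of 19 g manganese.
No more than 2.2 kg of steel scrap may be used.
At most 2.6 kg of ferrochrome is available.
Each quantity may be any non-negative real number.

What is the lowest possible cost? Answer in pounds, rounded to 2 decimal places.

Treat it as an LP. Let x1 = kg of steel scrap, x2 = kg of ferrochrome, x3 = kg of scrap grade B.
min 0.42x1 + 2.55x2 + 0.48x3 subject to:
  1x1 + 3x2 + 1x3 ≥ 2   (nickel)
  1x1 + 577x2 + 1x3 ≥ 778   (chromium)
  8x1 + 3x2 + 8x3 ≥ 19   (manganese)
  x1 ≤ 2.2
  x2 ≤ 2.6
  x1, x2, x3 ≥ 0.
The optimal basis is {steel scrap, ferrochrome}; scrap grade B drops out. Binding constraints: chromium and manganese.
Optimal quantities: steel scrap = 1.871 kg, ferrochrome = 1.345 kg.
Hence cost = 0.42·1.871 + 2.55·1.345 = £4.2156.

£4.22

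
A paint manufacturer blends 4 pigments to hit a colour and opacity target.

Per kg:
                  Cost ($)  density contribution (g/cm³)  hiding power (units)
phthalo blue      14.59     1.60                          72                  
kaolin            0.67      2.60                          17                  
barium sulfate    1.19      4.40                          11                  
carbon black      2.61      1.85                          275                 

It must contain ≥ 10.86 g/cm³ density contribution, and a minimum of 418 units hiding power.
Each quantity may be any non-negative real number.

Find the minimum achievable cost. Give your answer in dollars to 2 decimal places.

This is a linear program. Let x1 = kg of phthalo blue, x2 = kg of kaolin, x3 = kg of barium sulfate, x4 = kg of carbon black.
Minimise 14.59x1 + 0.67x2 + 1.19x3 + 2.61x4 subject to:
  1.6x1 + 2.6x2 + 4.4x3 + 1.85x4 ≥ 10.86   (density contribution)
  72x1 + 17x2 + 11x3 + 275x4 ≥ 418   (hiding power)
  x1, x2, x3, x4 ≥ 0.
The cheapest feasible vertex uses only kaolin, carbon black; phthalo blue, barium sulfate are not used. Binding constraints: density contribution and hiding power.
That vertex is x2 = 3.238, x4 = 1.32.
Objective = 0.67·3.238 + 2.61·1.32 = 5.6147.

$5.61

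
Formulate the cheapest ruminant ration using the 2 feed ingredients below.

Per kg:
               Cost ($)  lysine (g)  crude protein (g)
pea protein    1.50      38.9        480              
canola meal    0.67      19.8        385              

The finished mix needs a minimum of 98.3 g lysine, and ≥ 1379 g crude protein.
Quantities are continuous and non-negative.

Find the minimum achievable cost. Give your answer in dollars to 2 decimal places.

This is a linear program. Let x1 = kg of pea protein, x2 = kg of canola meal.
Minimise 1.5x1 + 0.67x2 s.t.:
  38.9x1 + 19.8x2 ≥ 98.3   (lysine)
  480x1 + 385x2 ≥ 1379   (crude protein)
  x1, x2 ≥ 0.
The minimum-cost mix takes nothing from pea protein — only canola meal. The lysine requirement is met with equality.
Optimal quantities: canola meal = 4.965 kg.
Cost = 0.67·4.965 = 3.3266.

$3.33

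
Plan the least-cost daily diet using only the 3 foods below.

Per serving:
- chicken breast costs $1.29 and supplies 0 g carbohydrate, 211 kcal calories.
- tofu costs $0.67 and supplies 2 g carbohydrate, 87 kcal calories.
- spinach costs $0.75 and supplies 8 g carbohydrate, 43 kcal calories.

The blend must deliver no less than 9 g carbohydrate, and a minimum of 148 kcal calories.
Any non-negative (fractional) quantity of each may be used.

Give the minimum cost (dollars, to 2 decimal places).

$1.45

Let x1 = servings of chicken breast, x2 = servings of tofu, x3 = servings of spinach.
Minimize 1.29x1 + 0.67x2 + 0.75x3 with:
  2x2 + 8x3 ≥ 9   (carbohydrate)
  211x1 + 87x2 + 43x3 ≥ 148   (calories)
  x1, x2, x3 ≥ 0.
The minimum-cost mix takes nothing from tofu — only chicken breast, spinach. Binding constraints: carbohydrate and calories.
Optimal quantities: chicken breast = 0.4722 servings, spinach = 1.125 servings.
Cost = 1.29·0.4722 + 0.75·1.125 = 1.4529.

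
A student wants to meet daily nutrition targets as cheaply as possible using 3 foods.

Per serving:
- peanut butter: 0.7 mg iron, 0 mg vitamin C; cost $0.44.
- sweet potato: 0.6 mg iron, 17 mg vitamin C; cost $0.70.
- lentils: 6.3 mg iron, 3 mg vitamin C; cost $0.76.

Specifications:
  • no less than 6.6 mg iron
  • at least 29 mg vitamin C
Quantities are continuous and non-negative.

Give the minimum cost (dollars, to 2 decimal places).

Let x1 = servings of peanut butter, x2 = servings of sweet potato, x3 = servings of lentils.
Minimise 0.44x1 + 0.7x2 + 0.76x3 with:
  0.7x1 + 0.6x2 + 6.3x3 ≥ 6.6   (iron)
  17x2 + 3x3 ≥ 29   (vitamin C)
  x1, x2, x3 ≥ 0.
At the optimum only sweet potato, lentils are positive (peanut butter = 0). The iron and vitamin C requirements are met with equality.
Optimal quantities: sweet potato = 1.547 servings, lentils = 0.9003 servings.
Objective = 0.7·1.547 + 0.76·0.9003 = 1.7671.

$1.77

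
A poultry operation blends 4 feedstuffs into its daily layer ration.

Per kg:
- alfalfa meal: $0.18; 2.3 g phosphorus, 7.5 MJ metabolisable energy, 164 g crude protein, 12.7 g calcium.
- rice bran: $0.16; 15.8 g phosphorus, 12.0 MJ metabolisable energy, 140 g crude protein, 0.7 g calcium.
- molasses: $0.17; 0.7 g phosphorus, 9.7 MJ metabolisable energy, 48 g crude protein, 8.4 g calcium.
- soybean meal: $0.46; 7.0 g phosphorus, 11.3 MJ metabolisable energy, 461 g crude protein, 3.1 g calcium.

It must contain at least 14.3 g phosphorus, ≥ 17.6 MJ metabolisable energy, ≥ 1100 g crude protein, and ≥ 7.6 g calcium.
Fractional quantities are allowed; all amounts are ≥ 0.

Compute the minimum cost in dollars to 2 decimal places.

Let x1 = kg of alfalfa meal, x2 = kg of rice bran, x3 = kg of molasses, x4 = kg of soybean meal.
Minimise 0.18x1 + 0.16x2 + 0.17x3 + 0.46x4 with:
  2.3x1 + 15.8x2 + 0.7x3 + 7x4 ≥ 14.3   (phosphorus)
  7.5x1 + 12x2 + 9.7x3 + 11.3x4 ≥ 17.6   (metabolisable energy)
  164x1 + 140x2 + 48x3 + 461x4 ≥ 1100   (crude protein)
  12.7x1 + 0.7x2 + 8.4x3 + 3.1x4 ≥ 7.6   (calcium)
  x1, x2, x3, x4 ≥ 0.
The cheapest feasible vertex uses only alfalfa meal, soybean meal; rice bran, molasses are not used. There the crude protein and calcium constraints are tight.
So alfalfa meal = 0.01751 kg, soybean meal = 2.38 kg.
Objective = 0.18·0.01751 + 0.46·2.38 = 1.0980.

$1.10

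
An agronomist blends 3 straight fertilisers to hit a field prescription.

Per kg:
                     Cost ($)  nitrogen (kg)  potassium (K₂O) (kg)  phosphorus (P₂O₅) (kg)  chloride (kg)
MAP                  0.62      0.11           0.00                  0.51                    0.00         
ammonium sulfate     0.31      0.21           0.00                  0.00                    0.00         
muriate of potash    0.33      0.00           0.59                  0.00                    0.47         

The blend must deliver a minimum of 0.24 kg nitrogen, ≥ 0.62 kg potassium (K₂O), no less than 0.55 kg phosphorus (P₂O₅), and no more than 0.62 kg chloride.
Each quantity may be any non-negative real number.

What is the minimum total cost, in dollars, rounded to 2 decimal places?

Treat it as an LP. Let x1 = kg of MAP, x2 = kg of ammonium sulfate, x3 = kg of muriate of potash.
Minimise 0.62x1 + 0.31x2 + 0.33x3 s.t.:
  0.11x1 + 0.21x2 ≥ 0.24   (nitrogen)
  0.59x3 ≥ 0.62   (potassium (K₂O))
  0.51x1 ≥ 0.55   (phosphorus (P₂O₅))
  0.47x3 ≤ 0.62   (chloride)
  x1, x2, x3 ≥ 0.
The optimal mix uses every input. There the nitrogen, potassium (K₂O), phosphorus (P₂O₅) constraints are tight.
Solving gives x1 = 1.078, x2 = 0.578, x3 = 1.051.
Cost = 0.62·1.078 + 0.31·0.578 + 0.33·1.051 = 1.1944.

$1.19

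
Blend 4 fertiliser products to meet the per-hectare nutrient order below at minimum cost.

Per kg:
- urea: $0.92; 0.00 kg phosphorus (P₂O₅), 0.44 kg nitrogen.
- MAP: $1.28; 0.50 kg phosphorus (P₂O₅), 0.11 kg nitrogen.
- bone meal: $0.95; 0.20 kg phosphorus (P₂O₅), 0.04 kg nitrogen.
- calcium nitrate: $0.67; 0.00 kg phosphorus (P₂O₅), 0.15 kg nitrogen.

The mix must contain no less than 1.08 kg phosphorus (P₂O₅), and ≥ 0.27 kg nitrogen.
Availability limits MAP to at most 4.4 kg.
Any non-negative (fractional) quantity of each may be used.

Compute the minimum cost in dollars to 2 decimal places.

This is a linear program. Let x1 = kg of urea, x2 = kg of MAP, x3 = kg of bone meal, x4 = kg of calcium nitrate.
Minimize 0.92x1 + 1.28x2 + 0.95x3 + 0.67x4 with:
  0.5x2 + 0.2x3 ≥ 1.08   (phosphorus (P₂O₅))
  0.44x1 + 0.11x2 + 0.04x3 + 0.15x4 ≥ 0.27   (nitrogen)
  x2 ≤ 4.4
  x1, x2, x3, x4 ≥ 0.
The optimal basis is {urea, MAP}; bone meal, calcium nitrate drop out. Binding constraints: phosphorus (P₂O₅) and nitrogen.
Solving gives x1 = 0.07364, x2 = 2.16.
Hence cost = 0.92·0.07364 + 1.28·2.16 = $2.8325.

$2.83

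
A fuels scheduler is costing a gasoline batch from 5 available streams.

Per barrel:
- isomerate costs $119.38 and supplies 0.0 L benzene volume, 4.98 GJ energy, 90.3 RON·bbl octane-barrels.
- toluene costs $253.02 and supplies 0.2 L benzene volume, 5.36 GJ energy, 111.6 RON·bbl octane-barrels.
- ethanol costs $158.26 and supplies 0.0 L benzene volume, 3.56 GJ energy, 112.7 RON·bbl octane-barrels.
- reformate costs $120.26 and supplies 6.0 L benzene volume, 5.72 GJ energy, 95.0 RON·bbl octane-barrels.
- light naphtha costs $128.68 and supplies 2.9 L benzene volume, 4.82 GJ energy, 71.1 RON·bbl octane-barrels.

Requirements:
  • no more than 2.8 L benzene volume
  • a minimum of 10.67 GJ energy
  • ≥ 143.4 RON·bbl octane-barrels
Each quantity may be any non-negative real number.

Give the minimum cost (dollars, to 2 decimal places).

$247.91

Treat it as an LP. Let x1 = barrels of isomerate, x2 = barrels of toluene, x3 = barrels of ethanol, x4 = barrels of reformate, x5 = barrels of light naphtha.
min 119.38x1 + 253.02x2 + 158.26x3 + 120.26x4 + 128.68x5 subject to:
  0.2x2 + 6x4 + 2.9x5 ≤ 2.8   (benzene volume)
  4.98x1 + 5.36x2 + 3.56x3 + 5.72x4 + 4.82x5 ≥ 10.67   (energy)
  90.3x1 + 111.6x2 + 112.7x3 + 95x4 + 71.1x5 ≥ 143.4   (octane-barrels)
  x1, x2, x3, x4, x5 ≥ 0.
The optimal basis is {isomerate, reformate}; toluene, ethanol, light naphtha drop out. There the benzene volume and energy constraints are tight.
That vertex is x1 = 1.60656, x4 = 0.466667.
Objective = 119.38·1.60656 + 120.26·0.466667 = 247.9125.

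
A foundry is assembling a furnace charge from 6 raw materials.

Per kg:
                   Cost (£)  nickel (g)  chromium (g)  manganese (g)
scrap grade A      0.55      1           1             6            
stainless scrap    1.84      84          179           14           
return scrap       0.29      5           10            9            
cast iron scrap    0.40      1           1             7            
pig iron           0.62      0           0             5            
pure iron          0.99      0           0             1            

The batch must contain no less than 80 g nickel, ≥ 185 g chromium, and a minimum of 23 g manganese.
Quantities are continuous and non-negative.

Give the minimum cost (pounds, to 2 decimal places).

£2.10

This is a linear program. Let x1 = kg of scrap grade A, x2 = kg of stainless scrap, x3 = kg of return scrap, x4 = kg of cast iron scrap, x5 = kg of pig iron, x6 = kg of pure iron.
min 0.55x1 + 1.84x2 + 0.29x3 + 0.4x4 + 0.62x5 + 0.99x6 s.t.:
  1x1 + 84x2 + 5x3 + 1x4 ≥ 80   (nickel)
  1x1 + 179x2 + 10x3 + 1x4 ≥ 185   (chromium)
  6x1 + 14x2 + 9x3 + 7x4 + 5x5 + 1x6 ≥ 23   (manganese)
  x1, x2, x3, x4, x5, x6 ≥ 0.
At the optimum only stainless scrap, return scrap are positive (scrap grade A, cast iron scrap, pig iron, pure iron = 0). Binding constraints: chromium and manganese.
Solving gives x2 = 0.9755, x3 = 1.038.
Cost = 1.84·0.9755 + 0.29·1.038 = 2.0959.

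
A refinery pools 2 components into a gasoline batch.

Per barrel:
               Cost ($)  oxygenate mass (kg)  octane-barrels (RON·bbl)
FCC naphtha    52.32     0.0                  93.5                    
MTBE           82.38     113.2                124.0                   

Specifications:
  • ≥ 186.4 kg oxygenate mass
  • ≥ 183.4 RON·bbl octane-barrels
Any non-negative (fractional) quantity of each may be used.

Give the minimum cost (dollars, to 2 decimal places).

$135.65

Let x1 = barrels of FCC naphtha, x2 = barrels of MTBE.
Minimize 52.32x1 + 82.38x2 with:
  113.2x2 ≥ 186.4   (oxygenate mass)
  93.5x1 + 124x2 ≥ 183.4   (octane-barrels)
  x1, x2 ≥ 0.
At the optimum only MTBE is positive (FCC naphtha = 0). There the oxygenate mass constraint is tight.
Optimal quantities: MTBE = 1.6466 barrels.
Cost = 82.38·1.6466 = 135.6469.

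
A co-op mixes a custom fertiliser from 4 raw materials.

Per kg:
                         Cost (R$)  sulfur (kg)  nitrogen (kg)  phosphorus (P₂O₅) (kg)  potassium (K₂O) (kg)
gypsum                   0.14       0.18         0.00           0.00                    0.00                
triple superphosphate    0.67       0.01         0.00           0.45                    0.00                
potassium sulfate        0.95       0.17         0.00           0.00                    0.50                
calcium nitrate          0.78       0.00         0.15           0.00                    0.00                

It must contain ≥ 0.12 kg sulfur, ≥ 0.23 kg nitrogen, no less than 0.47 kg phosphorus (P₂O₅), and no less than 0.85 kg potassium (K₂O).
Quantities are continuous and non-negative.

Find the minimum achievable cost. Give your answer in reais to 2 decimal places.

R$3.51

Let x1 = kg of gypsum, x2 = kg of triple superphosphate, x3 = kg of potassium sulfate, x4 = kg of calcium nitrate.
Minimize 0.14x1 + 0.67x2 + 0.95x3 + 0.78x4 s.t.:
  0.18x1 + 0.01x2 + 0.17x3 ≥ 0.12   (sulfur)
  0.15x4 ≥ 0.23   (nitrogen)
  0.45x2 ≥ 0.47   (phosphorus (P₂O₅))
  0.5x3 ≥ 0.85   (potassium (K₂O))
  x1, x2, x3, x4 ≥ 0.
At the optimum only triple superphosphate, potassium sulfate, calcium nitrate are positive (gypsum = 0). There the nitrogen, phosphorus (P₂O₅), potassium (K₂O) constraints are tight.
Solving gives x2 = 1.044, x3 = 1.7, x4 = 1.533.
Total cost: 0.67·1.044 + 0.95·1.7 + 0.78·1.533 = 3.5102.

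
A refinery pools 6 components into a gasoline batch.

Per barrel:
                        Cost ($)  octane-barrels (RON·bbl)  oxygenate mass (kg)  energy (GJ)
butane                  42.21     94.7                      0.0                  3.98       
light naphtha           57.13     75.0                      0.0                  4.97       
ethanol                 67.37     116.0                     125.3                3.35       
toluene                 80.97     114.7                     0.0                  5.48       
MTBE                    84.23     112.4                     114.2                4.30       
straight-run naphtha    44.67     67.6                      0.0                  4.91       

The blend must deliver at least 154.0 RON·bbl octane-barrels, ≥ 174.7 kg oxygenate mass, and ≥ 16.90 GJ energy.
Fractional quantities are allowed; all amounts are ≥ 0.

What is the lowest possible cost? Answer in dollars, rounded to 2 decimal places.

Set it up as a linear program. Let x1 = barrels of butane, x2 = barrels of light naphtha, x3 = barrels of ethanol, x4 = barrels of toluene, x5 = barrels of MTBE, x6 = barrels of straight-run naphtha.
min 42.21x1 + 57.13x2 + 67.37x3 + 80.97x4 + 84.23x5 + 44.67x6 s.t.:
  94.7x1 + 75x2 + 116x3 + 114.7x4 + 112.4x5 + 67.6x6 ≥ 154   (octane-barrels)
  125.3x3 + 114.2x5 ≥ 174.7   (oxygenate mass)
  3.98x1 + 4.97x2 + 3.35x3 + 5.48x4 + 4.3x5 + 4.91x6 ≥ 16.9   (energy)
  x1, x2, x3, x4, x5, x6 ≥ 0.
The cheapest feasible vertex uses only ethanol, straight-run naphtha; butane, light naphtha, toluene, MTBE are not used. Binding constraints: oxygenate mass and energy.
So ethanol = 1.394 barrels, straight-run naphtha = 2.491 barrels.
Total cost: 67.37·1.394 + 44.67·2.491 = 205.1868.

$205.19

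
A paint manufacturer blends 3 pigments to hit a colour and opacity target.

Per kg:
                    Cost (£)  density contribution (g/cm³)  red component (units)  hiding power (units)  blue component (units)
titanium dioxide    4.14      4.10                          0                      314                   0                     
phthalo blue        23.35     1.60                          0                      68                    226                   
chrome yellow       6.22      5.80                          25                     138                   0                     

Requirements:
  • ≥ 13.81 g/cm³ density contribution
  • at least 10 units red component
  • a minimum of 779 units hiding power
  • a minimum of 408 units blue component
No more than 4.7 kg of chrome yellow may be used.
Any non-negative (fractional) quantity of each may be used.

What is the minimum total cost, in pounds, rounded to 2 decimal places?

£53.33

This is a linear program. Let x1 = kg of titanium dioxide, x2 = kg of phthalo blue, x3 = kg of chrome yellow.
Minimise 4.14x1 + 23.35x2 + 6.22x3 s.t.:
  4.1x1 + 1.6x2 + 5.8x3 ≥ 13.81   (density contribution)
  25x3 ≥ 10   (red component)
  314x1 + 68x2 + 138x3 ≥ 779   (hiding power)
  226x2 ≥ 408   (blue component)
  x3 ≤ 4.7
  x1, x2, x3 ≥ 0.
All 3 inputs are positive at the optimum. Binding constraints: density contribution, red component, blue component.
Optimal quantities: titanium dioxide = 2.0979 kg, phthalo blue = 1.8053 kg, chrome yellow = 0.4 kg.
Hence cost = 4.14·2.0979 + 23.35·1.8053 + 6.22·0.4 = £53.3271.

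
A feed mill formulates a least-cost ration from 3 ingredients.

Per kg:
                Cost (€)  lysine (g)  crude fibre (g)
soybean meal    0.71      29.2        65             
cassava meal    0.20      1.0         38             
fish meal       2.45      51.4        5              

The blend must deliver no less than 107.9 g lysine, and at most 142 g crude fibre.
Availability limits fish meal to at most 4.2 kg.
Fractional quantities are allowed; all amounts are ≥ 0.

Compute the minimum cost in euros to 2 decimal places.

€3.70

Let x1 = kg of soybean meal, x2 = kg of cassava meal, x3 = kg of fish meal.
Minimise 0.71x1 + 0.2x2 + 2.45x3 with:
  29.2x1 + 1x2 + 51.4x3 ≥ 107.9   (lysine)
  65x1 + 38x2 + 5x3 ≤ 142   (crude fibre)
  x3 ≤ 4.2
  x1, x2, x3 ≥ 0.
The minimum-cost mix takes nothing from cassava meal — only soybean meal, fish meal. The lysine and crude fibre requirements are met with equality.
So soybean meal = 2.116 kg, fish meal = 0.8974 kg.
Total cost: 0.71·2.116 + 2.45·0.8974 = 3.7010.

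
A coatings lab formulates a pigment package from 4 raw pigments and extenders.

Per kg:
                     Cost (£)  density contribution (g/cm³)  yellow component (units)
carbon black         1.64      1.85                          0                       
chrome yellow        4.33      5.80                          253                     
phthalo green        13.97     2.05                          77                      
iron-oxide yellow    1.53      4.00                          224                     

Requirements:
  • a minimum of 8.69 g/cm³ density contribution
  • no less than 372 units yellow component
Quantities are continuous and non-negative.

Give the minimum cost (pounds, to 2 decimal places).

£3.32

Let x1 = kg of carbon black, x2 = kg of chrome yellow, x3 = kg of phthalo green, x4 = kg of iron-oxide yellow.
min 1.64x1 + 4.33x2 + 13.97x3 + 1.53x4 subject to:
  1.85x1 + 5.8x2 + 2.05x3 + 4x4 ≥ 8.69   (density contribution)
  253x2 + 77x3 + 224x4 ≥ 372   (yellow component)
  x1, x2, x3, x4 ≥ 0.
At the optimum only iron-oxide yellow is positive (carbon black, chrome yellow, phthalo green = 0). Binding constraint: density contribution.
Optimal quantities: iron-oxide yellow = 2.172 kg.
Cost = 1.53·2.172 = 3.3232.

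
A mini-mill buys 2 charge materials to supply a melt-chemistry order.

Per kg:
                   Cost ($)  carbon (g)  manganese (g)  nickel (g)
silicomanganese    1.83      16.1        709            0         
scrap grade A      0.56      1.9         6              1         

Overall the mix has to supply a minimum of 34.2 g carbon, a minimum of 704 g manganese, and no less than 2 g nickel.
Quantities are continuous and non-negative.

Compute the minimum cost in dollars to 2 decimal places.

$4.58

Treat it as an LP. Let x1 = kg of silicomanganese, x2 = kg of scrap grade A.
min 1.83x1 + 0.56x2 subject to:
  16.1x1 + 1.9x2 ≥ 34.2   (carbon)
  709x1 + 6x2 ≥ 704   (manganese)
  1x2 ≥ 2   (nickel)
  x1, x2 ≥ 0.
Both inputs are positive at the optimum. The carbon and nickel requirements are met with equality.
That vertex is x1 = 1.888, x2 = 2.
Total cost: 1.83·1.888 + 0.56·2 = 4.57504.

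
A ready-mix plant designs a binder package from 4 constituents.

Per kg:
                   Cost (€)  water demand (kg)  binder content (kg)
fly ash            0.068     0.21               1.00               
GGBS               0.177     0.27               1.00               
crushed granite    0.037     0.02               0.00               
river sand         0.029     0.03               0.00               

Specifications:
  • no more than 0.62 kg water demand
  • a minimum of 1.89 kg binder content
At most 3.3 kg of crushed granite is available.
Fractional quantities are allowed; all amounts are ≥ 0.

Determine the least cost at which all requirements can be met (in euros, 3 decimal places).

Let x1 = kg of fly ash, x2 = kg of GGBS, x3 = kg of crushed granite, x4 = kg of river sand.
min 0.068x1 + 0.177x2 + 0.037x3 + 0.029x4 s.t.:
  0.21x1 + 0.27x2 + 0.02x3 + 0.03x4 ≤ 0.62   (water demand)
  1x1 + 1x2 ≥ 1.89   (binder content)
  x3 ≤ 3.3
  x1, x2, x3, x4 ≥ 0.
The cheapest feasible vertex uses only fly ash; GGBS, crushed granite, river sand are not used. The binder content requirement is met with equality.
So fly ash = 1.89 kg.
Hence cost = 0.068·1.89 = €0.12852.

€0.129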